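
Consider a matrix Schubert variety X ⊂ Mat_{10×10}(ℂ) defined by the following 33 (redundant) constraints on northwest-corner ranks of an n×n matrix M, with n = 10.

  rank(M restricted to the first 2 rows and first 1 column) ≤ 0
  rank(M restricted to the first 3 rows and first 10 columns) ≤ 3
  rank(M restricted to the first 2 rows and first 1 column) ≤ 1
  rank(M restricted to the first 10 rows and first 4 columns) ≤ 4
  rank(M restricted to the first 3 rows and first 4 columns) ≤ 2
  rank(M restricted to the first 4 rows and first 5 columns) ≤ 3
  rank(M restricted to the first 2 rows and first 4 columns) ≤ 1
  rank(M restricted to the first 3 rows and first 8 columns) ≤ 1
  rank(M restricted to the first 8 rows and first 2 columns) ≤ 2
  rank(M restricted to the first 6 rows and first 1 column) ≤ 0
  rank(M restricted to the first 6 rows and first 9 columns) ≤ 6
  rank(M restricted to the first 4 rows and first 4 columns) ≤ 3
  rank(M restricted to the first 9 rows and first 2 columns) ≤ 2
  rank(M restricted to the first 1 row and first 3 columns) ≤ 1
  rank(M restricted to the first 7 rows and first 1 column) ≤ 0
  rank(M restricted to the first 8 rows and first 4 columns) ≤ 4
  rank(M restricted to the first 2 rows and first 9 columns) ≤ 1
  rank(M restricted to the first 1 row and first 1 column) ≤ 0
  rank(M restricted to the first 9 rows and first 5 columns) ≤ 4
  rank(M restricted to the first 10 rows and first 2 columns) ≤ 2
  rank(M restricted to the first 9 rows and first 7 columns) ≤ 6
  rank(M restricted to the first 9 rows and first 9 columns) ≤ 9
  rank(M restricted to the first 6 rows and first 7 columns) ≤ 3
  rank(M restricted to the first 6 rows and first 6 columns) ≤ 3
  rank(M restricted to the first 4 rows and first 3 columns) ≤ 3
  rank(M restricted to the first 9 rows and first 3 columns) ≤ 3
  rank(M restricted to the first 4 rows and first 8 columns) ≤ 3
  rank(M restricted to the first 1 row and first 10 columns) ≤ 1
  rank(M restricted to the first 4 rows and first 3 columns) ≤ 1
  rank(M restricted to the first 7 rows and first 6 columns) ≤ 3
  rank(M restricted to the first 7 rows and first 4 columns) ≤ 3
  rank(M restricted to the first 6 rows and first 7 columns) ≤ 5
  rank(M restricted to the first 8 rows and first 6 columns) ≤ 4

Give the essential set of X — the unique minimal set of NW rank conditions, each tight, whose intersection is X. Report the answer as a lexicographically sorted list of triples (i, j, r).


Rank table r_w(10×10) implied by the 33 constraints:

  i=1: 0 | 1 | 1 | 1 | 1 | 1 | 1 | 1 | 1 | 1
  i=2: 0 | 1 | 1 | 1 | 1 | 1 | 1 | 1 | 1 | 2
  i=3: 0 | 1 | 1 | 1 | 1 | 1 | 1 | 1 | 2 | 3
  i=4: 0 | 1 | 1 | 2 | 2 | 2 | 2 | 2 | 3 | 4
  i=5: 0 | 1 | 2 | 3 | 3 | 3 | 3 | 3 | 4 | 5
  i=6: 0 | 1 | 2 | 3 | 3 | 3 | 3 | 4 | 5 | 6
  i=7: 0 | 1 | 2 | 3 | 3 | 3 | 4 | 5 | 6 | 7
  i=8: 1 | 2 | 3 | 4 | 4 | 4 | 5 | 6 | 7 | 8
  i=9: 1 | 2 | 3 | 4 | 4 | 5 | 6 | 7 | 8 | 9
  i=10: 1 | 2 | 3 | 4 | 5 | 6 | 7 | 8 | 9 | 10

giving w = (2, 10, 9, 4, 3, 8, 7, 1, 6, 5) via Δ²R.

ℓ(w)=27; the 7 essential cells (i,j,r):

[(2, 9, 1), (3, 8, 1), (4, 3, 1), (6, 7, 3), (7, 1, 0), (7, 6, 3), (9, 5, 4)]


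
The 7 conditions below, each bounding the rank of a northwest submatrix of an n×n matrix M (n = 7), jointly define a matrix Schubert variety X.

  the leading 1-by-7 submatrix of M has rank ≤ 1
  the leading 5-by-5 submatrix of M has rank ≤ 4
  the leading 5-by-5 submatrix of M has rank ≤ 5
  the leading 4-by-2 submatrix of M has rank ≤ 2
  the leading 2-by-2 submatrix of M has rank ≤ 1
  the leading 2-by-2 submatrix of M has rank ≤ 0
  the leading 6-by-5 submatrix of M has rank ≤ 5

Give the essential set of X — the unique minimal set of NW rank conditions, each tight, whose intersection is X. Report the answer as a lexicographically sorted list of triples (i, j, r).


Reconstructing r_w from the 7 given conditions:

  0 | 0 | 1 | 1 | 1 | 1 | 1
  0 | 0 | 1 | 2 | 2 | 2 | 2
  1 | 1 | 2 | 3 | 3 | 3 | 3
  1 | 2 | 3 | 4 | 4 | 4 | 4
  1 | 2 | 3 | 4 | 4 | 5 | 5
  1 | 2 | 3 | 4 | 5 | 6 | 6
  1 | 2 | 3 | 4 | 5 | 6 | 7

reading off 1-entries of Δ²R: w = (3, 4, 1, 2, 6, 5, 7).

D(w) has 5 cells with 2 SE-corners; essential set:

[(2, 2, 0), (5, 5, 4)]


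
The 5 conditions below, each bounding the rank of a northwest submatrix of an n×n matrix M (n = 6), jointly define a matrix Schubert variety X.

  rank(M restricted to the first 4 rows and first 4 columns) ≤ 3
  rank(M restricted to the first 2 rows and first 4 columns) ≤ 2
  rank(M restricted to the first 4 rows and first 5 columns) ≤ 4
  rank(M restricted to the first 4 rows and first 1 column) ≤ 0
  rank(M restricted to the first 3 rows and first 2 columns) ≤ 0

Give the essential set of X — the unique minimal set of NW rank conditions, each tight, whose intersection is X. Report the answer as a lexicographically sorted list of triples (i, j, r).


Recovering R(i,j) via the rank-extension bound from the 5 conditions:

  R[1]: 0 | 0 | 1 | 1 | 1 | 1
  R[2]: 0 | 0 | 1 | 2 | 2 | 2
  R[3]: 0 | 0 | 1 | 2 | 3 | 3
  R[4]: 0 | 1 | 2 | 3 | 4 | 4
  R[5]: 1 | 2 | 3 | 4 | 5 | 5
  R[6]: 1 | 2 | 3 | 4 | 5 | 6

so w = (3, 4, 5, 2, 1, 6).

Fulton essential set (2 of the 7 Rothe cells):

[(3, 2, 0), (4, 1, 0)]


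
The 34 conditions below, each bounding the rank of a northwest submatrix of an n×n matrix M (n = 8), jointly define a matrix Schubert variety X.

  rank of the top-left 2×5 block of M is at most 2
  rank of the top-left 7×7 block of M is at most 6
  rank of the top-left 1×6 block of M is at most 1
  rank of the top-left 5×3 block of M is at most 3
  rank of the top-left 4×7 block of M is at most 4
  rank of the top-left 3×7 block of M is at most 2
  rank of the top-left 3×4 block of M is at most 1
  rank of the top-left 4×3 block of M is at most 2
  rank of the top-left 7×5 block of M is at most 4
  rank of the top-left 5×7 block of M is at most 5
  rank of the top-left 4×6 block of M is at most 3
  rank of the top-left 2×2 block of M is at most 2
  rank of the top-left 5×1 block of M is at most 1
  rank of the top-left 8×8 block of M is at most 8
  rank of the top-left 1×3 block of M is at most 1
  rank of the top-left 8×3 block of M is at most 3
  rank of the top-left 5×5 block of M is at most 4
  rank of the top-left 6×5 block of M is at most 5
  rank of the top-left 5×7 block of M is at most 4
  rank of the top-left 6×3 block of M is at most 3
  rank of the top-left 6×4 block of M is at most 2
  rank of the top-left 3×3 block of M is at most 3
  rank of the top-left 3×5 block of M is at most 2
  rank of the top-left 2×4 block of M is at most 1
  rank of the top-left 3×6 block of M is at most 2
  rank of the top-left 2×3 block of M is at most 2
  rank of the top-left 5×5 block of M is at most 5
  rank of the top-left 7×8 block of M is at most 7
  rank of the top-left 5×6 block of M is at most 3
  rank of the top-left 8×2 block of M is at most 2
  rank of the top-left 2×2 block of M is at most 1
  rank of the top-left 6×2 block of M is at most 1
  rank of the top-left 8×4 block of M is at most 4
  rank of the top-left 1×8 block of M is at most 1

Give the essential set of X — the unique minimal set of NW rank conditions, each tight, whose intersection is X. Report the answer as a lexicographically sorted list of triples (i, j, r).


Propagating the 34 rank bounds to every northwest block:

  row 1: 1, 1, 1, 1, 1, 1, 1, 1
  row 2: 1, 1, 1, 1, 2, 2, 2, 2
  row 3: 1, 1, 1, 1, 2, 2, 2, 3
  row 4: 1, 1, 2, 2, 3, 3, 3, 4
  row 5: 1, 1, 2, 2, 3, 3, 4, 5
  row 6: 1, 1, 2, 2, 3, 4, 5, 6
  row 7: 1, 2, 3, 3, 4, 5, 6, 7
  row 8: 1, 2, 3, 4, 5, 6, 7, 8

the unique w with this rank table is (1, 5, 8, 3, 7, 6, 2, 4).

Rothe diagram D(w) (14 cells), 5 SE-corners (essential conditions):

[(3, 4, 1), (3, 7, 2), (5, 6, 3), (6, 2, 1), (6, 4, 2)]


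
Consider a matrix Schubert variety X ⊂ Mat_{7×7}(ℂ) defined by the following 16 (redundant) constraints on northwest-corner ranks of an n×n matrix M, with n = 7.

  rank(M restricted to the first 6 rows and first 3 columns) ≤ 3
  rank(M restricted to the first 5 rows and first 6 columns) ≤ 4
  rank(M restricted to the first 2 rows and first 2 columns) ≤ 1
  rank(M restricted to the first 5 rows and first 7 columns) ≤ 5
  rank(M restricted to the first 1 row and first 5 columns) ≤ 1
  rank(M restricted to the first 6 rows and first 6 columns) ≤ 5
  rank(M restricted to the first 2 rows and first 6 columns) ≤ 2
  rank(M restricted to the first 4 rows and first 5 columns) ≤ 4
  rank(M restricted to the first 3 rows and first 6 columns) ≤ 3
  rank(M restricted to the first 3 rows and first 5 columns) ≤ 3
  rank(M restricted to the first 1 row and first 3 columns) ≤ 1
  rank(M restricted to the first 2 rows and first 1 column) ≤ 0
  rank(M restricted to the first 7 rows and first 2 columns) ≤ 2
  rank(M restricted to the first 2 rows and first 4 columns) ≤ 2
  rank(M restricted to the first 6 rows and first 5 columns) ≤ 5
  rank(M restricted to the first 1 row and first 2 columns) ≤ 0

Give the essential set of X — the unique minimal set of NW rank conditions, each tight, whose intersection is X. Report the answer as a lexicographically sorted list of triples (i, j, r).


Reconstructing r_w from the 16 given conditions:

  R[1]: 0, 0, 1, 1, 1, 1, 1
  R[2]: 0, 1, 2, 2, 2, 2, 2
  R[3]: 1, 2, 3, 3, 3, 3, 3
  R[4]: 1, 2, 3, 4, 4, 4, 4
  R[5]: 1, 2, 3, 4, 4, 4, 5
  R[6]: 1, 2, 3, 4, 5, 5, 6
  R[7]: 1, 2, 3, 4, 5, 6, 7

giving w = (3, 2, 1, 4, 7, 5, 6) via Δ²R.

Fulton essential set (3 of the 5 Rothe cells):

[(1, 2, 0), (2, 1, 0), (5, 6, 4)]


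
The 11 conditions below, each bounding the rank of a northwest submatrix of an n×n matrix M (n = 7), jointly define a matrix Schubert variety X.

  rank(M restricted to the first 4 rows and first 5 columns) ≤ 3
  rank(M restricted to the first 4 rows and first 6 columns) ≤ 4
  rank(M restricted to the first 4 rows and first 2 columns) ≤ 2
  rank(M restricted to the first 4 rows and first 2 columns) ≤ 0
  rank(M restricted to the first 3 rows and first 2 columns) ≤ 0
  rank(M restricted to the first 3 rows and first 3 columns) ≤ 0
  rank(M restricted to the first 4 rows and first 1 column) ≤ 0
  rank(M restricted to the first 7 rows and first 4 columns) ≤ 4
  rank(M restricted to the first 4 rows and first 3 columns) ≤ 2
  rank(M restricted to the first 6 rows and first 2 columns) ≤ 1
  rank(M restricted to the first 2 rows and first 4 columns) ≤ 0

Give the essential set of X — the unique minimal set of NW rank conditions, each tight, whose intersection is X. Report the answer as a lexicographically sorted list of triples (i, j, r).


Rank table r_w(7×7) implied by the 11 constraints:

  R[1]: 0 0 0 0 1 1 1
  R[2]: 0 0 0 0 1 2 2
  R[3]: 0 0 0 1 2 3 3
  R[4]: 0 0 1 2 3 4 4
  R[5]: 1 1 2 3 4 5 5
  R[6]: 1 1 2 3 4 5 6
  R[7]: 1 2 3 4 5 6 7

reading off 1-entries of Δ²R: w = (5, 6, 4, 3, 1, 7, 2).

Rothe diagram D(w) (14 cells), 4 SE-corners (essential conditions):

[(2, 4, 0), (3, 3, 0), (4, 2, 0), (6, 2, 1)]


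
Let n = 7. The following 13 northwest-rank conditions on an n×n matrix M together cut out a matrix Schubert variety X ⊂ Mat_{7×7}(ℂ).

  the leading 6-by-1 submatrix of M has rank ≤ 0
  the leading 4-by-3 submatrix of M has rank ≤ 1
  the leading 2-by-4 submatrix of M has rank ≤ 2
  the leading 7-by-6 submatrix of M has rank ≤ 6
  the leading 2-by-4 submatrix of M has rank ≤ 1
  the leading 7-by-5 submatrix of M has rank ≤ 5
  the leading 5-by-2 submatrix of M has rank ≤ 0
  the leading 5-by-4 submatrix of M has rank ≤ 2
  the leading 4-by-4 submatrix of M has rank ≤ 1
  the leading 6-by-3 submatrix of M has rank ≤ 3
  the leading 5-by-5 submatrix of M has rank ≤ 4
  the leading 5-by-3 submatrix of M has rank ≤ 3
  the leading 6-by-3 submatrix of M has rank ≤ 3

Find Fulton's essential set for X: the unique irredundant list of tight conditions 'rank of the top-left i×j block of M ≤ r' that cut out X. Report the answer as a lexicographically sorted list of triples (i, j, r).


Reconstructing r_w from the 13 given conditions:

  row 1: 0 | 0 | 1 | 1 | 1 | 1 | 1
  row 2: 0 | 0 | 1 | 1 | 2 | 2 | 2
  row 3: 0 | 0 | 1 | 1 | 2 | 3 | 3
  row 4: 0 | 0 | 1 | 1 | 2 | 3 | 4
  row 5: 0 | 0 | 1 | 2 | 3 | 4 | 5
  row 6: 0 | 1 | 2 | 3 | 4 | 5 | 6
  row 7: 1 | 2 | 3 | 4 | 5 | 6 | 7

second differences of R give the permutation w = (3, 5, 6, 7, 4, 2, 1).

ℓ(w)=14; the 3 essential cells (i,j,r):

[(4, 4, 1), (5, 2, 0), (6, 1, 0)]


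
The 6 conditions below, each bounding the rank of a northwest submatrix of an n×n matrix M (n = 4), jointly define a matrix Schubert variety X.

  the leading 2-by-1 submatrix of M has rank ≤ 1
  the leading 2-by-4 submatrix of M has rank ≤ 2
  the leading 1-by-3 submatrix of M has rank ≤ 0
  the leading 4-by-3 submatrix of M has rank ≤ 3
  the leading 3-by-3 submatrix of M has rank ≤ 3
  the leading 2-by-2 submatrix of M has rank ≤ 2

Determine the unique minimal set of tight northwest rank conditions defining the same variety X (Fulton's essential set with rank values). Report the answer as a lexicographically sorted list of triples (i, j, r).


Reconstructing r_w from the 6 given conditions:

  row 1: 0 | 0 | 0 | 1
  row 2: 1 | 1 | 1 | 2
  row 3: 1 | 2 | 2 | 3
  row 4: 1 | 2 | 3 | 4

giving w = (4, 1, 2, 3) via Δ²R.

Rothe diagram D(w) (3 cells), 1 SE-corner (essential condition):

[(1, 3, 0)]


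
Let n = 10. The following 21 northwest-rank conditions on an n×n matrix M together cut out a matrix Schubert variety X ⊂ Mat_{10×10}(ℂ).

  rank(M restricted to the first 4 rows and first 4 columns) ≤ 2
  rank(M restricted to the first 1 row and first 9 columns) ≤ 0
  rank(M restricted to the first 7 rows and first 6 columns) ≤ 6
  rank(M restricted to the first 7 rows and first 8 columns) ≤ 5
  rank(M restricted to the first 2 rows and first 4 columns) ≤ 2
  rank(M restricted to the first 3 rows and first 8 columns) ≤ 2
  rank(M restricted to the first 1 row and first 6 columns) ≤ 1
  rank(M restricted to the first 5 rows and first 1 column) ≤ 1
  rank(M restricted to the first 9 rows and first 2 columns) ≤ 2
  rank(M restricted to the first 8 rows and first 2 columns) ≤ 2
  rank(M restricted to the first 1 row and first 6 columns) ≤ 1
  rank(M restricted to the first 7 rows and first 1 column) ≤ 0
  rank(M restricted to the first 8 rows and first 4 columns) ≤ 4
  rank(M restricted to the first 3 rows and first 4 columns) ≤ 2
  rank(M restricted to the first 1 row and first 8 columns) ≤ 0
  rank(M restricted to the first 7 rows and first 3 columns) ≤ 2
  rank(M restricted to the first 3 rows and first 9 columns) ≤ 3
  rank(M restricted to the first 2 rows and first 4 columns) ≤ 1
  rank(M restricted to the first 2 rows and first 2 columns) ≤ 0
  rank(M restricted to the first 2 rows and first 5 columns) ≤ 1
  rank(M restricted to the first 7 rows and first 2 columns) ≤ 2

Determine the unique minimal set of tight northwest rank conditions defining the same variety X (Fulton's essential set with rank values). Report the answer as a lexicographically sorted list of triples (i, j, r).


Computing R[i][j] = min implied NW-rank bound (n=10, 21 conditions):

  R[1]: 0 | 0 | 0 | 0 | 0 | 0 | 0 | 0 | 0 | 1
  R[2]: 0 | 0 | 1 | 1 | 1 | 1 | 1 | 1 | 1 | 2
  R[3]: 0 | 1 | 2 | 2 | 2 | 2 | 2 | 2 | 2 | 3
  R[4]: 0 | 1 | 2 | 2 | 3 | 3 | 3 | 3 | 3 | 4
  R[5]: 0 | 1 | 2 | 3 | 4 | 4 | 4 | 4 | 4 | 5
  R[6]: 0 | 1 | 2 | 3 | 4 | 5 | 5 | 5 | 5 | 6
  R[7]: 0 | 1 | 2 | 3 | 4 | 5 | 5 | 5 | 6 | 7
  R[8]: 1 | 2 | 3 | 4 | 5 | 6 | 6 | 6 | 7 | 8
  R[9]: 1 | 2 | 3 | 4 | 5 | 6 | 7 | 7 | 8 | 9
  R[10]: 1 | 2 | 3 | 4 | 5 | 6 | 7 | 8 | 9 | 10

giving w = (10, 3, 2, 5, 4, 6, 9, 1, 7, 8) via Δ²R.

ℓ(w)=19; the 5 essential cells (i,j,r):

[(1, 9, 0), (2, 2, 0), (4, 4, 2), (7, 1, 0), (7, 8, 5)]


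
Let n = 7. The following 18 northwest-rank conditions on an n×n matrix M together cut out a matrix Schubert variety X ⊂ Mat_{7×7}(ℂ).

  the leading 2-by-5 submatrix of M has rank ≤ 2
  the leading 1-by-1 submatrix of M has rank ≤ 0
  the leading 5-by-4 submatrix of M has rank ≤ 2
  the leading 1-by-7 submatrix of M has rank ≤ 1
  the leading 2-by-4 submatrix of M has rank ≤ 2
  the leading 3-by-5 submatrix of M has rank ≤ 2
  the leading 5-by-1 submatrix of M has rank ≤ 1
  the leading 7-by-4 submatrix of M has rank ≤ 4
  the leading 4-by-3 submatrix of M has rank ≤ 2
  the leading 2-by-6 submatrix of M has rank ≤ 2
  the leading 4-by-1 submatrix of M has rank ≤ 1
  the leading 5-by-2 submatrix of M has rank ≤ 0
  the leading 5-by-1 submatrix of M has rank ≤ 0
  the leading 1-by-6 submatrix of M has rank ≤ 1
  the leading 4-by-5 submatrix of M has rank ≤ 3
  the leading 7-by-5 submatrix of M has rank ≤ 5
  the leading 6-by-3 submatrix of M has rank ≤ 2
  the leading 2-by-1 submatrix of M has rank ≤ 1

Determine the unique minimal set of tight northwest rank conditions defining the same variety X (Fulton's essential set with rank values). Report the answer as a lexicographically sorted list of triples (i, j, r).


The tightest implied rank at each (i,j), from the 18 conditions:

  0, 0, 1, 1, 1, 1, 1
  0, 0, 1, 2, 2, 2, 2
  0, 0, 1, 2, 2, 3, 3
  0, 0, 1, 2, 3, 4, 4
  0, 0, 1, 2, 3, 4, 5
  1, 1, 2, 3, 4, 5, 6
  1, 2, 3, 4, 5, 6, 7

reading off 1-entries of Δ²R: w = (3, 4, 6, 5, 7, 1, 2).

|D(w)|=11, |Ess(w)|=2:

[(3, 5, 2), (5, 2, 0)]


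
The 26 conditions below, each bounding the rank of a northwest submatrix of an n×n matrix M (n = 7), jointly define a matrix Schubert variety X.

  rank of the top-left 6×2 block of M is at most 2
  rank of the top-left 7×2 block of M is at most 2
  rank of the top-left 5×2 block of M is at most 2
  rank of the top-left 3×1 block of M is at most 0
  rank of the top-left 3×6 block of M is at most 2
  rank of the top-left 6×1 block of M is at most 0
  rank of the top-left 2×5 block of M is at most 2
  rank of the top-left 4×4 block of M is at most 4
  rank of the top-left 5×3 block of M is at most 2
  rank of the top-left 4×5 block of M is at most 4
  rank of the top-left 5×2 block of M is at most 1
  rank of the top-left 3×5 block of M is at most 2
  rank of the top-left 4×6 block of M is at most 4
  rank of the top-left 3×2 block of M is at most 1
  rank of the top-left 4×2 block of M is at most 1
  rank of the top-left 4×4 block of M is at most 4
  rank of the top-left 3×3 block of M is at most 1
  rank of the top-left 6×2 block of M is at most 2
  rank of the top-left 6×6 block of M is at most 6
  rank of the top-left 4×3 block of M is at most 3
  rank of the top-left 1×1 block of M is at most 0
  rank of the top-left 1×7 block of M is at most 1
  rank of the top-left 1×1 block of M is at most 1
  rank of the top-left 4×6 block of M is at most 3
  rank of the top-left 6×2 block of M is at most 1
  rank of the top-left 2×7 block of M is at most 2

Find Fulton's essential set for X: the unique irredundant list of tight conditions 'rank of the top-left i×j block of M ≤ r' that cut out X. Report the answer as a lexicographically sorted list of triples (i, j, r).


Reconstructing r_w from the 26 given conditions:

  i=1: 0  1  1  1  1  1  1
  i=2: 0  1  1  2  2  2  2
  i=3: 0  1  1  2  2  2  3
  i=4: 0  1  2  3  3  3  4
  i=5: 0  1  2  3  4  4  5
  i=6: 0  1  2  3  4  5  6
  i=7: 1  2  3  4  5  6  7

the unique w with this rank table is (2, 4, 7, 3, 5, 6, 1).

|D(w)|=10, |Ess(w)|=3:

[(3, 3, 1), (3, 6, 2), (6, 1, 0)]


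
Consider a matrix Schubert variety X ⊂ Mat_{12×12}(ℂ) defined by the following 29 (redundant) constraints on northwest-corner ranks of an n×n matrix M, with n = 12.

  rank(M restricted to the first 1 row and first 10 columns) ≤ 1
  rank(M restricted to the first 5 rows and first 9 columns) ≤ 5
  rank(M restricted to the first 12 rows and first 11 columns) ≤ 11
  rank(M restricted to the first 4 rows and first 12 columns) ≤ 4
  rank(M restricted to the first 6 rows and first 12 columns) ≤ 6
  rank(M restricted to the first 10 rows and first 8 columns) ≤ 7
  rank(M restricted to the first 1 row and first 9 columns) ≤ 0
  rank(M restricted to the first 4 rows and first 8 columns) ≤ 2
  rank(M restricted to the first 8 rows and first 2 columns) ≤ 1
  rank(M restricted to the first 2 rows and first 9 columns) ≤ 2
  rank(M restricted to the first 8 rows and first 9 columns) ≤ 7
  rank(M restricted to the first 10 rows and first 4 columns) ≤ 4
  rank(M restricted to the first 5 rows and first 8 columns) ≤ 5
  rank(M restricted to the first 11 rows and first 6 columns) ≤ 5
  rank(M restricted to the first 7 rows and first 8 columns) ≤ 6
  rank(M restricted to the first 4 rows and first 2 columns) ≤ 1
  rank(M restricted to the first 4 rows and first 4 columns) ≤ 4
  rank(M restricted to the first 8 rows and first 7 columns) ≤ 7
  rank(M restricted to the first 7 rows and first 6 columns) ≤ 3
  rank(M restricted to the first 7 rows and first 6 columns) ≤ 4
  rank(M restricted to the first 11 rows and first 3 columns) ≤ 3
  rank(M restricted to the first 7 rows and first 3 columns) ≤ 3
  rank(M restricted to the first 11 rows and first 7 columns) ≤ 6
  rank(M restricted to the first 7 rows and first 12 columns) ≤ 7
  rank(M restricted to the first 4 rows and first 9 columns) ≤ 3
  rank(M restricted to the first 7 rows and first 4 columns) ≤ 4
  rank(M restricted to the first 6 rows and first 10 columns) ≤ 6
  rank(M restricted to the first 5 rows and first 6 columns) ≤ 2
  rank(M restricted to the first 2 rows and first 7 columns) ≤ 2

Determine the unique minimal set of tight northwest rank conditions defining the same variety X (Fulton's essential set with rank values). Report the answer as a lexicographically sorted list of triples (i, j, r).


Rank table r_w(12×12) implied by the 29 constraints:

  i=1: 0 0 0 0 0 0 0 0 0 1 1 1
  i=2: 1 1 1 1 1 1 1 1 1 2 2 2
  i=3: 1 1 2 2 2 2 2 2 2 3 3 3
  i=4: 1 1 2 2 2 2 2 2 3 4 4 4
  i=5: 1 1 2 2 2 2 3 3 4 5 5 5
  i=6: 1 1 2 3 3 3 4 4 5 6 6 6
  i=7: 1 1 2 3 3 3 4 5 6 7 7 7
  i=8: 1 1 2 3 4 4 5 6 7 8 8 8
  i=9: 1 2 3 4 5 5 6 7 8 9 9 9
  i=10: 1 2 3 4 5 5 6 7 8 9 10 10
  i=11: 1 2 3 4 5 5 6 7 8 9 10 11
  i=12: 1 2 3 4 5 6 7 8 9 10 11 12

second differences of R give the permutation w = (10, 1, 3, 9, 7, 4, 8, 5, 2, 11, 12, 6).

Rothe diagram D(w) (27 cells), 6 SE-corners (essential conditions):

[(1, 9, 0), (4, 8, 2), (5, 6, 2), (7, 6, 3), (8, 2, 1), (11, 6, 5)]


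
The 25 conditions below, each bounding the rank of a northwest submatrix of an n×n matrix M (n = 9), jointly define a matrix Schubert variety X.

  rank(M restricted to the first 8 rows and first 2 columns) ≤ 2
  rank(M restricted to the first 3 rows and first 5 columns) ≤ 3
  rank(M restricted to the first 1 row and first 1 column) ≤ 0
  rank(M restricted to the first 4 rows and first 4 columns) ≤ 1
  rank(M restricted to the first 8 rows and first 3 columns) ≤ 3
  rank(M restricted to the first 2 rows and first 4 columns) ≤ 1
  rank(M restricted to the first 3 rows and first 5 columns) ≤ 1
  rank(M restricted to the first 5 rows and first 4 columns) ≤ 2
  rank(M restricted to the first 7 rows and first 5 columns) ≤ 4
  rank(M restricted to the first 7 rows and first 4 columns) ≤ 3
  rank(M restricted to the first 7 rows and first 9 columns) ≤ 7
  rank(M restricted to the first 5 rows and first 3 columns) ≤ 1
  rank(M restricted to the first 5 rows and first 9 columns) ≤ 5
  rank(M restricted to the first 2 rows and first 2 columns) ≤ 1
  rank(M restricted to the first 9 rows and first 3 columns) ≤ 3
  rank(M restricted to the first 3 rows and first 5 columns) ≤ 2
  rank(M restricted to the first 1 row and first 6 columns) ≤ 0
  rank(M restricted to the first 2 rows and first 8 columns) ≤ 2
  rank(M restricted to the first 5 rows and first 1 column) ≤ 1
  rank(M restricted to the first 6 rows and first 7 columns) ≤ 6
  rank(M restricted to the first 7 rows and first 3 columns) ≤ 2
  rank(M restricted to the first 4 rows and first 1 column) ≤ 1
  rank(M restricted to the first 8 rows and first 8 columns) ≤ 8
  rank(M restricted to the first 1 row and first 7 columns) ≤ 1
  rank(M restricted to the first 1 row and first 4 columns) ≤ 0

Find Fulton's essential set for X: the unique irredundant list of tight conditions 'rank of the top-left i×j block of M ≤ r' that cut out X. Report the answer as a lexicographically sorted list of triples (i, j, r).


Recovering R(i,j) via the rank-extension bound from the 25 conditions:

  R[1]: 0, 0, 0, 0, 0, 0, 1, 1, 1
  R[2]: 1, 1, 1, 1, 1, 1, 2, 2, 2
  R[3]: 1, 1, 1, 1, 1, 2, 3, 3, 3
  R[4]: 1, 1, 1, 1, 2, 3, 4, 4, 4
  R[5]: 1, 1, 1, 2, 3, 4, 5, 5, 5
  R[6]: 1, 2, 2, 3, 4, 5, 6, 6, 6
  R[7]: 1, 2, 2, 3, 4, 5, 6, 7, 7
  R[8]: 1, 2, 3, 4, 5, 6, 7, 8, 8
  R[9]: 1, 2, 3, 4, 5, 6, 7, 8, 9

second differences of R give the permutation w = (7, 1, 6, 5, 4, 2, 8, 3, 9).

|D(w)|=16, |Ess(w)|=5:

[(1, 6, 0), (3, 5, 1), (4, 4, 1), (5, 3, 1), (7, 3, 2)]


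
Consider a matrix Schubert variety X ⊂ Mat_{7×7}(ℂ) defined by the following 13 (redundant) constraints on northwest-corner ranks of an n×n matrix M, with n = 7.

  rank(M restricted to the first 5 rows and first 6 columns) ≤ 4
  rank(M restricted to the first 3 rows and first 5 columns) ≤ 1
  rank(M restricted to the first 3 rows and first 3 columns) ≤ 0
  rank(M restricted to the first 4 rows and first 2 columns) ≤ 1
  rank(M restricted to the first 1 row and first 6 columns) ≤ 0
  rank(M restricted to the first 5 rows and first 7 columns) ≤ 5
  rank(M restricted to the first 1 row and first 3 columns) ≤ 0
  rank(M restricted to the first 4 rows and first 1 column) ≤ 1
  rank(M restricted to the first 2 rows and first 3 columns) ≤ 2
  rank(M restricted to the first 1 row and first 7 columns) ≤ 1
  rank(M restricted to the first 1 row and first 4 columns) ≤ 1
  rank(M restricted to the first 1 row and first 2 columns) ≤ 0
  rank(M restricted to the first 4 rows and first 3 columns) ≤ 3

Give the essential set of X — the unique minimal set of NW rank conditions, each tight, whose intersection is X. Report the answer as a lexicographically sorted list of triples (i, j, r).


Recovering R(i,j) via the rank-extension bound from the 13 conditions:

  i=1: 0, 0, 0, 0, 0, 0, 1
  i=2: 0, 0, 0, 1, 1, 1, 2
  i=3: 0, 0, 0, 1, 1, 2, 3
  i=4: 1, 1, 1, 2, 2, 3, 4
  i=5: 1, 2, 2, 3, 3, 4, 5
  i=6: 1, 2, 3, 4, 4, 5, 6
  i=7: 1, 2, 3, 4, 5, 6, 7

the unique w with this rank table is (7, 4, 6, 1, 2, 3, 5).

ℓ(w)=13; the 3 essential cells (i,j,r):

[(1, 6, 0), (3, 3, 0), (3, 5, 1)]


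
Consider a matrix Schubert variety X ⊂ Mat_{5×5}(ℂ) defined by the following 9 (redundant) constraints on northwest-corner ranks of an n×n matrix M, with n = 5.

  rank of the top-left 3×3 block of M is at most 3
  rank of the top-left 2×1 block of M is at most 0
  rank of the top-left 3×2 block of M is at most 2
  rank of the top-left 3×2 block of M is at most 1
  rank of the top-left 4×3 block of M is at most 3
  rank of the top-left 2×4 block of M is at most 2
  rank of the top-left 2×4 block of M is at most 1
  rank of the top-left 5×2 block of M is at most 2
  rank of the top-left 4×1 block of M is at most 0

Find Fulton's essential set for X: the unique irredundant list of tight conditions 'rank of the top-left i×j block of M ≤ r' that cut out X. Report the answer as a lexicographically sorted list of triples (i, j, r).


Reconstructing r_w from the 9 given conditions:

  i=1: 0  1  1  1  1
  i=2: 0  1  1  1  2
  i=3: 0  1  2  2  3
  i=4: 0  1  2  3  4
  i=5: 1  2  3  4  5

hence w(1..5) = (2, 5, 3, 4, 1).

D(w) has 6 cells with 2 SE-corners; essential set:

[(2, 4, 1), (4, 1, 0)]


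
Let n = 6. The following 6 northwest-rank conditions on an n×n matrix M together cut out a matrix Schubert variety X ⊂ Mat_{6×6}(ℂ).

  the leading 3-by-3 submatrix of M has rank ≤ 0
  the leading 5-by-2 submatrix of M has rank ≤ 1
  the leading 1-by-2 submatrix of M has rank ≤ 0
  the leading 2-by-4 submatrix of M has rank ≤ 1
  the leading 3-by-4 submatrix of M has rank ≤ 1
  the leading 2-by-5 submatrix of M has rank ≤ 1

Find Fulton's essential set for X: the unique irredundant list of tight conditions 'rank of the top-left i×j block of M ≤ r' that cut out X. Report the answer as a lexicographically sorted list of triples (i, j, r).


Recovering R(i,j) via the rank-extension bound from the 6 conditions:

  0 | 0 | 0 | 1 | 1 | 1
  0 | 0 | 0 | 1 | 1 | 2
  0 | 0 | 0 | 1 | 2 | 3
  1 | 1 | 1 | 2 | 3 | 4
  1 | 1 | 2 | 3 | 4 | 5
  1 | 2 | 3 | 4 | 5 | 6

hence w(1..6) = (4, 6, 5, 1, 3, 2).

D(w) has 11 cells with 3 SE-corners; essential set:

[(2, 5, 1), (3, 3, 0), (5, 2, 1)]


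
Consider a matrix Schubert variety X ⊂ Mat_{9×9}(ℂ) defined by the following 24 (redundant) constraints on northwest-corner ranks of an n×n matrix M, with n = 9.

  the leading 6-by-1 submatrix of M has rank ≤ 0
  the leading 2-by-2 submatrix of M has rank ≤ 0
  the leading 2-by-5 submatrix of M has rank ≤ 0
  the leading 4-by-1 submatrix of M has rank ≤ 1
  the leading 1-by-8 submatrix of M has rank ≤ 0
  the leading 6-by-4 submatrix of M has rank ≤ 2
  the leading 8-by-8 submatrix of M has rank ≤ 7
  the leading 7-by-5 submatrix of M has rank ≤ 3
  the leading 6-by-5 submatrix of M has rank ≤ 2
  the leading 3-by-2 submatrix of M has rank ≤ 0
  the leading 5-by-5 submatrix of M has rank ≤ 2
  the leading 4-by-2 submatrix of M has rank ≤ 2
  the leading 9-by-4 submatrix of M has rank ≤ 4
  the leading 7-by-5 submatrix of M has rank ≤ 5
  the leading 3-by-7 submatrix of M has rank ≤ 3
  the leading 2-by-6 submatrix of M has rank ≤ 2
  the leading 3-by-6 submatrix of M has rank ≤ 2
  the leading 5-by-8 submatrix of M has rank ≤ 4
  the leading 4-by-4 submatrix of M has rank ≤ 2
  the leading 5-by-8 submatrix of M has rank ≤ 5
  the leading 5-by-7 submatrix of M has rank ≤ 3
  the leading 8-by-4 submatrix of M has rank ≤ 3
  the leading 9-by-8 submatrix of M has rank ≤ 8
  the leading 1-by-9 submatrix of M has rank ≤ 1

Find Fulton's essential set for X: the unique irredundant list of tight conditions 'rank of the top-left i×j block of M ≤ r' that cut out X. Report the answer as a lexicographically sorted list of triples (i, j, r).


Rank table r_w(9×9) implied by the 24 constraints:

  i=1: 0 | 0 | 0 | 0 | 0 | 0 | 0 | 0 | 1
  i=2: 0 | 0 | 0 | 0 | 0 | 1 | 1 | 1 | 2
  i=3: 0 | 0 | 1 | 1 | 1 | 2 | 2 | 2 | 3
  i=4: 0 | 1 | 2 | 2 | 2 | 3 | 3 | 3 | 4
  i=5: 0 | 1 | 2 | 2 | 2 | 3 | 3 | 4 | 5
  i=6: 0 | 1 | 2 | 2 | 2 | 3 | 4 | 5 | 6
  i=7: 1 | 2 | 3 | 3 | 3 | 4 | 5 | 6 | 7
  i=8: 1 | 2 | 3 | 3 | 4 | 5 | 6 | 7 | 8
  i=9: 1 | 2 | 3 | 4 | 5 | 6 | 7 | 8 | 9

reading off 1-entries of Δ²R: w = (9, 6, 3, 2, 8, 7, 1, 5, 4).

|D(w)|=24, |Ess(w)|=7:

[(1, 8, 0), (2, 5, 0), (3, 2, 0), (5, 7, 3), (6, 1, 0), (6, 5, 2), (8, 4, 3)]


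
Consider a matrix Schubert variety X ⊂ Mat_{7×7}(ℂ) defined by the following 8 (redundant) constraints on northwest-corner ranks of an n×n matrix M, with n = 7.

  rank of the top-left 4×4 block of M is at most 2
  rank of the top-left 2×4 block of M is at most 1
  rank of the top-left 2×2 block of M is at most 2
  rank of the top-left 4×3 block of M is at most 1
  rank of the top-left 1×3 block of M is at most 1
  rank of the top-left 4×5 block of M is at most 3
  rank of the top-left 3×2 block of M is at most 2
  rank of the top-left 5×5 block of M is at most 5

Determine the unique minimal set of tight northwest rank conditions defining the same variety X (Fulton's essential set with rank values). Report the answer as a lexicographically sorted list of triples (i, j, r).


Recovering R(i,j) via the rank-extension bound from the 8 conditions:

  row 1: 1 1 1 1 1 1 1
  row 2: 1 1 1 1 2 2 2
  row 3: 1 1 1 2 3 3 3
  row 4: 1 1 1 2 3 4 4
  row 5: 1 2 2 3 4 5 5
  row 6: 1 2 3 4 5 6 6
  row 7: 1 2 3 4 5 6 7

the unique w with this rank table is (1, 5, 4, 6, 2, 3, 7).

D(w) has 7 cells with 2 SE-corners; essential set:

[(2, 4, 1), (4, 3, 1)]


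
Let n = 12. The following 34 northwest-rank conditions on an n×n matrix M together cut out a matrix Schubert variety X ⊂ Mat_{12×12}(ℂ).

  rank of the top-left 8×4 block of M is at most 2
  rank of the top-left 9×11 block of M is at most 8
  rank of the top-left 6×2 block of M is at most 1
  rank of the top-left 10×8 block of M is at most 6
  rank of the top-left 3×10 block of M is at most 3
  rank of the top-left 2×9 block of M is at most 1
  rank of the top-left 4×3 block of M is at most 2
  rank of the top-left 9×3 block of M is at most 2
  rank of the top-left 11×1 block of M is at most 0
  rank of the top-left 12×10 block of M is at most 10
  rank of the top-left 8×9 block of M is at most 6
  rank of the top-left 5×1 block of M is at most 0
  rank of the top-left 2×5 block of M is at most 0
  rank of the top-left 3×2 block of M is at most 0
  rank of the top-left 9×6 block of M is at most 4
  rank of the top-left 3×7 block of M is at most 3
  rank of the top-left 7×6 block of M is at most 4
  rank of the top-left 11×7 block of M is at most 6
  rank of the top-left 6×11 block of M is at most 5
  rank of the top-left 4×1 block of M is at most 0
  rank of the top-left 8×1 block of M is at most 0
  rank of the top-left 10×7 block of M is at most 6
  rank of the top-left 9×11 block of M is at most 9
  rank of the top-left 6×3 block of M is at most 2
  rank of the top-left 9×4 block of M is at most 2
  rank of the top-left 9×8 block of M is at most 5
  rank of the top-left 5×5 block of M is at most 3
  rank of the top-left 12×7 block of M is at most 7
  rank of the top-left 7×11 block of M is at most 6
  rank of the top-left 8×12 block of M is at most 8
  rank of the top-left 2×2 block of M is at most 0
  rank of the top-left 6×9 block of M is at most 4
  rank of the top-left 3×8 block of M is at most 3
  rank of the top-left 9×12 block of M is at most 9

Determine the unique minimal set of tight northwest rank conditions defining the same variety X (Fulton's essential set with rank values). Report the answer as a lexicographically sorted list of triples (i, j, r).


Propagating the 34 rank bounds to every northwest block:

  row 1: 0, 0, 0, 0, 0, 1, 1, 1, 1, 1, 1, 1
  row 2: 0, 0, 0, 0, 0, 1, 1, 1, 1, 2, 2, 2
  row 3: 0, 0, 1, 1, 1, 2, 2, 2, 2, 3, 3, 3
  row 4: 0, 1, 2, 2, 2, 3, 3, 3, 3, 4, 4, 4
  row 5: 0, 1, 2, 2, 3, 4, 4, 4, 4, 5, 5, 5
  row 6: 0, 1, 2, 2, 3, 4, 4, 4, 4, 5, 5, 6
  row 7: 0, 1, 2, 2, 3, 4, 5, 5, 5, 6, 6, 7
  row 8: 0, 1, 2, 2, 3, 4, 5, 5, 6, 7, 7, 8
  row 9: 0, 1, 2, 2, 3, 4, 5, 5, 6, 7, 8, 9
  row 10: 0, 1, 2, 3, 4, 5, 6, 6, 7, 8, 9, 10
  row 11: 0, 1, 2, 3, 4, 5, 6, 7, 8, 9, 10, 11
  row 12: 1, 2, 3, 4, 5, 6, 7, 8, 9, 10, 11, 12

the unique w with this rank table is (6, 10, 3, 2, 5, 12, 7, 9, 11, 4, 8, 1).

D(w) has 34 cells with 8 SE-corners; essential set:

[(2, 5, 0), (2, 9, 1), (3, 2, 0), (6, 9, 4), (6, 11, 5), (9, 4, 2), (9, 8, 5), (11, 1, 0)]


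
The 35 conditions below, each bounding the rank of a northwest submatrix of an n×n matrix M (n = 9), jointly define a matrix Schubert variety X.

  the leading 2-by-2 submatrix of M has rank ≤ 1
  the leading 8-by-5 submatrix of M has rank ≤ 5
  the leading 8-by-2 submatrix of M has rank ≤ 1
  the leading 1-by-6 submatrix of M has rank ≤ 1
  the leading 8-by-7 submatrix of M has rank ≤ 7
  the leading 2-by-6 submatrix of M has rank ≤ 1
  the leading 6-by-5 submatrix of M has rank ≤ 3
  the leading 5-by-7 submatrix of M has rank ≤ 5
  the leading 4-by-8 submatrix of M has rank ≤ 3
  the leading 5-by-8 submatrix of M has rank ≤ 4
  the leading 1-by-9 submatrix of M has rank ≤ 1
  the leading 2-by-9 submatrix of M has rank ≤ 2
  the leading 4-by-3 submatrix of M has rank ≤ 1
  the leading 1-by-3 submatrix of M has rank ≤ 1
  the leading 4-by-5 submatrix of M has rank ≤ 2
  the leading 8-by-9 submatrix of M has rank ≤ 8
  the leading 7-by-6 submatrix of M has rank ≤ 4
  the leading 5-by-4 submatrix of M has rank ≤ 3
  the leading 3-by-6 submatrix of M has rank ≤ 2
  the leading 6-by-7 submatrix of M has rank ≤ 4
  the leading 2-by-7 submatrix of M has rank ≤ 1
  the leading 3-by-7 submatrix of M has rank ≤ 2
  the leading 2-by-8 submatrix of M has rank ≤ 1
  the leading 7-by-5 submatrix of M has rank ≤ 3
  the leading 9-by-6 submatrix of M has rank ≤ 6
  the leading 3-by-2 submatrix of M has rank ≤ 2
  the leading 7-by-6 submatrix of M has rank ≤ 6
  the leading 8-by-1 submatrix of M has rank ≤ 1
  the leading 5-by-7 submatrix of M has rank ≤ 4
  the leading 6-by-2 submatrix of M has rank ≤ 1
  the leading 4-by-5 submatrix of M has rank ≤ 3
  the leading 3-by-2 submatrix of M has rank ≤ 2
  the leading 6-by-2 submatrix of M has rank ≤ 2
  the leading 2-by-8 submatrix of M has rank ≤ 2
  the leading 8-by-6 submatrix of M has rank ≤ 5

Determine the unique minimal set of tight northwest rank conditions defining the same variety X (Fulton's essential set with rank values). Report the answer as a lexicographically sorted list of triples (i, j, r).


Propagating the 35 rank bounds to every northwest block:

  i=1: 1 | 1 | 1 | 1 | 1 | 1 | 1 | 1 | 1
  i=2: 1 | 1 | 1 | 1 | 1 | 1 | 1 | 1 | 2
  i=3: 1 | 1 | 1 | 2 | 2 | 2 | 2 | 2 | 3
  i=4: 1 | 1 | 1 | 2 | 2 | 3 | 3 | 3 | 4
  i=5: 1 | 1 | 2 | 3 | 3 | 4 | 4 | 4 | 5
  i=6: 1 | 1 | 2 | 3 | 3 | 4 | 4 | 5 | 6
  i=7: 1 | 1 | 2 | 3 | 3 | 4 | 5 | 6 | 7
  i=8: 1 | 1 | 2 | 3 | 4 | 5 | 6 | 7 | 8
  i=9: 1 | 2 | 3 | 4 | 5 | 6 | 7 | 8 | 9

hence w(1..9) = (1, 9, 4, 6, 3, 8, 7, 5, 2).

|D(w)|=19, |Ess(w)|=6:

[(2, 8, 1), (4, 3, 1), (4, 5, 2), (6, 7, 4), (7, 5, 3), (8, 2, 1)]


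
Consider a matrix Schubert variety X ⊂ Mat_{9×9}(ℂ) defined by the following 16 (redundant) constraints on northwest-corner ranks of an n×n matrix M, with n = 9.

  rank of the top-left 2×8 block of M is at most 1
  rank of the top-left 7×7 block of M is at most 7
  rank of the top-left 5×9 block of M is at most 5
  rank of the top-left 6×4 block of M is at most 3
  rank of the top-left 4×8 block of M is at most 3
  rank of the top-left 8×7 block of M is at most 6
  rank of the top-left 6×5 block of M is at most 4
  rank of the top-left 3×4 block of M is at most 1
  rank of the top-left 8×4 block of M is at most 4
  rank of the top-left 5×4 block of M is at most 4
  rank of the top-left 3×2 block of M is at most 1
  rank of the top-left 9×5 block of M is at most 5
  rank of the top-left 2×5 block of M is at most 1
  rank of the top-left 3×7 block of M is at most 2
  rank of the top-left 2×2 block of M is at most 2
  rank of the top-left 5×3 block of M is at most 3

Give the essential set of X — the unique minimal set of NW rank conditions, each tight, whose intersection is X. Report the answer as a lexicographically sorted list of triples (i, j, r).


Computing R[i][j] = min implied NW-rank bound (n=9, 16 conditions):

  row 1: 1, 1, 1, 1, 1, 1, 1, 1, 1
  row 2: 1, 1, 1, 1, 1, 1, 1, 1, 2
  row 3: 1, 1, 1, 1, 2, 2, 2, 2, 3
  row 4: 1, 2, 2, 2, 3, 3, 3, 3, 4
  row 5: 1, 2, 3, 3, 4, 4, 4, 4, 5
  row 6: 1, 2, 3, 3, 4, 5, 5, 5, 6
  row 7: 1, 2, 3, 4, 5, 6, 6, 6, 7
  row 8: 1, 2, 3, 4, 5, 6, 6, 7, 8
  row 9: 1, 2, 3, 4, 5, 6, 7, 8, 9

reading off 1-entries of Δ²R: w = (1, 9, 5, 2, 3, 6, 4, 8, 7).

Fulton essential set (4 of the 12 Rothe cells):

[(2, 8, 1), (3, 4, 1), (6, 4, 3), (8, 7, 6)]


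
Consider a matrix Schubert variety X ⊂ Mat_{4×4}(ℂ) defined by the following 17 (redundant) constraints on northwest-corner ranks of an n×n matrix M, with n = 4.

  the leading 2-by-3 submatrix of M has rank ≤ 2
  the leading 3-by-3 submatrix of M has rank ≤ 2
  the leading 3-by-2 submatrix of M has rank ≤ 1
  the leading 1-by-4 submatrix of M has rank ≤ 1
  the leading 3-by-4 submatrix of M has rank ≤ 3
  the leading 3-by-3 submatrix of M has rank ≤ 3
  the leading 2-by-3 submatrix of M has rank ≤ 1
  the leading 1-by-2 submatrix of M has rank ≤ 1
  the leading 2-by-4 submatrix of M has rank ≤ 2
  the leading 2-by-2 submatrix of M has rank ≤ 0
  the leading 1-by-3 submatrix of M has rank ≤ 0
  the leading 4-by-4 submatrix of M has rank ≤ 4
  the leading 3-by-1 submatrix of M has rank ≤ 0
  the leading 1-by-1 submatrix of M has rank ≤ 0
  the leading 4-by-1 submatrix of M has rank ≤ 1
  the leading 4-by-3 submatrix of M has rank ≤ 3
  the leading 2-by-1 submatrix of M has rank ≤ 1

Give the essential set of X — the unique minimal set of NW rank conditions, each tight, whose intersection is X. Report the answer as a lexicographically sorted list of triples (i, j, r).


Reconstructing r_w from the 17 given conditions:

  0 | 0 | 0 | 1
  0 | 0 | 1 | 2
  0 | 1 | 2 | 3
  1 | 2 | 3 | 4

so w = (4, 3, 2, 1).

Fulton essential set (3 of the 6 Rothe cells):

[(1, 3, 0), (2, 2, 0), (3, 1, 0)]
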